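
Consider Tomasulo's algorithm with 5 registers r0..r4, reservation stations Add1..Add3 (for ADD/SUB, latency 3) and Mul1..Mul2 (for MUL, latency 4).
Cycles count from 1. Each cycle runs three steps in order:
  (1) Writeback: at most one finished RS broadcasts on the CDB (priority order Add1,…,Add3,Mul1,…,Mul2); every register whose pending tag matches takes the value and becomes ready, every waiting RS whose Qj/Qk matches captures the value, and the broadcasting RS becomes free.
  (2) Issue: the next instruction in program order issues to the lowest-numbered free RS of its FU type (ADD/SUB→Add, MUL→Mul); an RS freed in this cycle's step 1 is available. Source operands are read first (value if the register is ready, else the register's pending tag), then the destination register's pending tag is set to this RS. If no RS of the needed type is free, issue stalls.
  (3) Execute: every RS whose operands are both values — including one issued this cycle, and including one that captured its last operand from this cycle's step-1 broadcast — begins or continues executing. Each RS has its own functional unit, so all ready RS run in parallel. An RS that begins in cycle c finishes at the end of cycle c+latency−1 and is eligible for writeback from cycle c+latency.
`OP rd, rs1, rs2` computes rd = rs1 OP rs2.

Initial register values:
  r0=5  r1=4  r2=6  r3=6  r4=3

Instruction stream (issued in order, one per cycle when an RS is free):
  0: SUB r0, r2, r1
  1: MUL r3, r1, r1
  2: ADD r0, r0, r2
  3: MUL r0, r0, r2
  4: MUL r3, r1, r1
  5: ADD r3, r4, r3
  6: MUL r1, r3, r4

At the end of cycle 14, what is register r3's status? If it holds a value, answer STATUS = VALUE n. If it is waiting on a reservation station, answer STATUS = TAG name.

cycle 1: issue SUB r0<-Add1 // r0:Add1,r1:4,r2:6,r3:6,r4:3
cycle 2: issue MUL r3<-Mul1 // r0:Add1,r1:4,r2:6,r3:Mul1,r4:3
cycle 3: issue ADD r0<-Add2 // r0:Add2,r1:4,r2:6,r3:Mul1,r4:3
cycle 4: CDB Add1=2; issue MUL r0<-Mul2 // r0:Mul2,r1:4,r2:6,r3:Mul1,r4:3
cycle 5: stall // r0:Mul2,r1:4,r2:6,r3:Mul1,r4:3
cycle 6: CDB Mul1=16; issue MUL r3<-Mul1 // r0:Mul2,r1:4,r2:6,r3:Mul1,r4:3
cycle 7: CDB Add2=8; issue ADD r3<-Add1 // r0:Mul2,r1:4,r2:6,r3:Add1,r4:3
cycle 8: stall // r0:Mul2,r1:4,r2:6,r3:Add1,r4:3
cycle 9: stall // r0:Mul2,r1:4,r2:6,r3:Add1,r4:3
cycle 10: CDB Mul1=16; issue MUL r1<-Mul1 // r0:Mul2,r1:Mul1,r2:6,r3:Add1,r4:3
cycle 11: CDB Mul2=48 // r0:48,r1:Mul1,r2:6,r3:Add1,r4:3
cycle 12: - // r0:48,r1:Mul1,r2:6,r3:Add1,r4:3
cycle 13: CDB Add1=19 // r0:48,r1:Mul1,r2:6,r3:19,r4:3
cycle 14: - // r0:48,r1:Mul1,r2:6,r3:19,r4:3

STATUS = VALUE 19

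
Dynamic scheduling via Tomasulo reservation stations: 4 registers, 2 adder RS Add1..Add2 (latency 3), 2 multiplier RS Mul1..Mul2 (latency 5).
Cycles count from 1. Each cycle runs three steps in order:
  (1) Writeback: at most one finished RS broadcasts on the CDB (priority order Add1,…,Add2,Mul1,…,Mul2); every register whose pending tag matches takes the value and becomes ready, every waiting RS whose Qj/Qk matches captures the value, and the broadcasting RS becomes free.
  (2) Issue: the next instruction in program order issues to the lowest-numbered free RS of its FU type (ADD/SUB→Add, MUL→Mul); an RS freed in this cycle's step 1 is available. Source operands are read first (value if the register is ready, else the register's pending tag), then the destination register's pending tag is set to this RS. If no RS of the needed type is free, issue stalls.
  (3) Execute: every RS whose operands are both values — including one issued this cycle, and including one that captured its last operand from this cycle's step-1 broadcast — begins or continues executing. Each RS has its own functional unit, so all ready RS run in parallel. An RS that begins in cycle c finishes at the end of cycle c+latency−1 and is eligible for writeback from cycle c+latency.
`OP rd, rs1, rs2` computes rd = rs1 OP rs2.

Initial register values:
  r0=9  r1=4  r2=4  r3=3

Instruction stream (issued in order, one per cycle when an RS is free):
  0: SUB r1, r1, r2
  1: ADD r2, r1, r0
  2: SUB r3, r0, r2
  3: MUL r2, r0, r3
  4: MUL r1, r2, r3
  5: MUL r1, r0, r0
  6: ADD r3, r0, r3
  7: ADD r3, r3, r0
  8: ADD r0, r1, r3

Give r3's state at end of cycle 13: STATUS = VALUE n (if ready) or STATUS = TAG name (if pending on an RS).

  c1: issue SUB r1<-Add1  regs: r0:9,r1:Add1,r2:4,r3:3
  c2: issue ADD r2<-Add2  regs: r0:9,r1:Add1,r2:Add2,r3:3
  c3: stall  regs: r0:9,r1:Add1,r2:Add2,r3:3
  c4: CDB Add1=0; issue SUB r3<-Add1  regs: r0:9,r1:0,r2:Add2,r3:Add1
  c5: issue MUL r2<-Mul1  regs: r0:9,r1:0,r2:Mul1,r3:Add1
  c6: issue MUL r1<-Mul2  regs: r0:9,r1:Mul2,r2:Mul1,r3:Add1
  c7: CDB Add2=9; stall  regs: r0:9,r1:Mul2,r2:Mul1,r3:Add1
  c8: stall  regs: r0:9,r1:Mul2,r2:Mul1,r3:Add1
  c9: stall  regs: r0:9,r1:Mul2,r2:Mul1,r3:Add1
  c10: CDB Add1=0; stall  regs: r0:9,r1:Mul2,r2:Mul1,r3:0
  c11: stall  regs: r0:9,r1:Mul2,r2:Mul1,r3:0
  c12: stall  regs: r0:9,r1:Mul2,r2:Mul1,r3:0
  c13: stall  regs: r0:9,r1:Mul2,r2:Mul1,r3:0

STATUS = VALUE 0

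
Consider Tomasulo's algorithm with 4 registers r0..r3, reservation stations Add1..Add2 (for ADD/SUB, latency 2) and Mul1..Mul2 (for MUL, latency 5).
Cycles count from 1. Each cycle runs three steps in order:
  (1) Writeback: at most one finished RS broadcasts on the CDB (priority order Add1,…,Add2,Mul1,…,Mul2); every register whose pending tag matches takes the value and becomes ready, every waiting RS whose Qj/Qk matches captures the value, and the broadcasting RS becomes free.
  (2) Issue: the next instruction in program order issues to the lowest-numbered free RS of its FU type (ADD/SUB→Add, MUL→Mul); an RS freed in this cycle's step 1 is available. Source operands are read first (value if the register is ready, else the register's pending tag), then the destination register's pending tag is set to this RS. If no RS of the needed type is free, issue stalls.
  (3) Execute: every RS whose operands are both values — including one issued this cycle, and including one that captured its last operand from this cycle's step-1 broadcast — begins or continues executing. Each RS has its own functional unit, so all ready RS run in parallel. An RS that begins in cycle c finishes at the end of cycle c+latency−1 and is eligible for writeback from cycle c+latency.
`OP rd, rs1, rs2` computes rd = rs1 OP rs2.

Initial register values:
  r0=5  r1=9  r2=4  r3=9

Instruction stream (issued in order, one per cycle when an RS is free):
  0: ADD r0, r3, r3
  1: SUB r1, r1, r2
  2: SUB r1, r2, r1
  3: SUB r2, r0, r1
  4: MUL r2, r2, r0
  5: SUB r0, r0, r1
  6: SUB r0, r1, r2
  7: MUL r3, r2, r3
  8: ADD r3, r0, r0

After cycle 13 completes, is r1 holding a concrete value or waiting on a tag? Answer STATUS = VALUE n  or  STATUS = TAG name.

STATUS = VALUE -1

c1: issue ADD r0<-Add1 | r0:Add1,r1:9,r2:4,r3:9
c2: issue SUB r1<-Add2 | r0:Add1,r1:Add2,r2:4,r3:9
c3: CDB Add1=18; issue SUB r1<-Add1 | r0:18,r1:Add1,r2:4,r3:9
c4: CDB Add2=5; issue SUB r2<-Add2 | r0:18,r1:Add1,r2:Add2,r3:9
c5: issue MUL r2<-Mul1 | r0:18,r1:Add1,r2:Mul1,r3:9
c6: CDB Add1=-1; issue SUB r0<-Add1 | r0:Add1,r1:-1,r2:Mul1,r3:9
c7: stall | r0:Add1,r1:-1,r2:Mul1,r3:9
c8: CDB Add1=19; issue SUB r0<-Add1 | r0:Add1,r1:-1,r2:Mul1,r3:9
c9: CDB Add2=19; issue MUL r3<-Mul2 | r0:Add1,r1:-1,r2:Mul1,r3:Mul2
c10: issue ADD r3<-Add2 | r0:Add1,r1:-1,r2:Mul1,r3:Add2
c11: - | r0:Add1,r1:-1,r2:Mul1,r3:Add2
c12: - | r0:Add1,r1:-1,r2:Mul1,r3:Add2
c13: - | r0:Add1,r1:-1,r2:Mul1,r3:Add2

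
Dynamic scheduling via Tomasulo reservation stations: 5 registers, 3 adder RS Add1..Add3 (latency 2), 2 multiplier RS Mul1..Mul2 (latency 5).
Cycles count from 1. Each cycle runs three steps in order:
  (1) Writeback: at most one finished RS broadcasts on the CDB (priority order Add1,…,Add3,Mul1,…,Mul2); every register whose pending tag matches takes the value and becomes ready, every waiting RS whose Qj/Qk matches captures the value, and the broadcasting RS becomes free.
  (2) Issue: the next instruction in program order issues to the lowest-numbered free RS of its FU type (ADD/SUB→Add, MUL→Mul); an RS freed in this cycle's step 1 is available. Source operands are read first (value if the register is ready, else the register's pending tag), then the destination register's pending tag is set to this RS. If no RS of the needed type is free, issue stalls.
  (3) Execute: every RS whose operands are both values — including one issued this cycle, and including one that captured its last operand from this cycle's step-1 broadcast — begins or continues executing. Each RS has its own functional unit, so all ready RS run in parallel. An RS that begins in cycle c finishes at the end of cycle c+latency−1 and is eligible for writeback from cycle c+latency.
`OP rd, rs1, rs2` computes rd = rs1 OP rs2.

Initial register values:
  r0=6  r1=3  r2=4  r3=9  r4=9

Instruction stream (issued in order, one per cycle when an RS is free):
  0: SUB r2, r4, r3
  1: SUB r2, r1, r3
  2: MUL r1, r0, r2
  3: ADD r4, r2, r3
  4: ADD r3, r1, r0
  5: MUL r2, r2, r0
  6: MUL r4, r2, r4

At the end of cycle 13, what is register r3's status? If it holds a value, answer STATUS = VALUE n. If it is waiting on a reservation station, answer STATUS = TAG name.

STATUS = VALUE -30

c1: issue SUB r2<-Add1 | r0:6,r1:3,r2:Add1,r3:9,r4:9
c2: issue SUB r2<-Add2 | r0:6,r1:3,r2:Add2,r3:9,r4:9
c3: CDB Add1=0; issue MUL r1<-Mul1 | r0:6,r1:Mul1,r2:Add2,r3:9,r4:9
c4: CDB Add2=-6; issue ADD r4<-Add1 | r0:6,r1:Mul1,r2:-6,r3:9,r4:Add1
c5: issue ADD r3<-Add2 | r0:6,r1:Mul1,r2:-6,r3:Add2,r4:Add1
c6: CDB Add1=3; issue MUL r2<-Mul2 | r0:6,r1:Mul1,r2:Mul2,r3:Add2,r4:3
c7: stall | r0:6,r1:Mul1,r2:Mul2,r3:Add2,r4:3
c8: stall | r0:6,r1:Mul1,r2:Mul2,r3:Add2,r4:3
c9: CDB Mul1=-36; issue MUL r4<-Mul1 | r0:6,r1:-36,r2:Mul2,r3:Add2,r4:Mul1
c10: - | r0:6,r1:-36,r2:Mul2,r3:Add2,r4:Mul1
c11: CDB Add2=-30 | r0:6,r1:-36,r2:Mul2,r3:-30,r4:Mul1
c12: CDB Mul2=-36 | r0:6,r1:-36,r2:-36,r3:-30,r4:Mul1
c13: - | r0:6,r1:-36,r2:-36,r3:-30,r4:Mul1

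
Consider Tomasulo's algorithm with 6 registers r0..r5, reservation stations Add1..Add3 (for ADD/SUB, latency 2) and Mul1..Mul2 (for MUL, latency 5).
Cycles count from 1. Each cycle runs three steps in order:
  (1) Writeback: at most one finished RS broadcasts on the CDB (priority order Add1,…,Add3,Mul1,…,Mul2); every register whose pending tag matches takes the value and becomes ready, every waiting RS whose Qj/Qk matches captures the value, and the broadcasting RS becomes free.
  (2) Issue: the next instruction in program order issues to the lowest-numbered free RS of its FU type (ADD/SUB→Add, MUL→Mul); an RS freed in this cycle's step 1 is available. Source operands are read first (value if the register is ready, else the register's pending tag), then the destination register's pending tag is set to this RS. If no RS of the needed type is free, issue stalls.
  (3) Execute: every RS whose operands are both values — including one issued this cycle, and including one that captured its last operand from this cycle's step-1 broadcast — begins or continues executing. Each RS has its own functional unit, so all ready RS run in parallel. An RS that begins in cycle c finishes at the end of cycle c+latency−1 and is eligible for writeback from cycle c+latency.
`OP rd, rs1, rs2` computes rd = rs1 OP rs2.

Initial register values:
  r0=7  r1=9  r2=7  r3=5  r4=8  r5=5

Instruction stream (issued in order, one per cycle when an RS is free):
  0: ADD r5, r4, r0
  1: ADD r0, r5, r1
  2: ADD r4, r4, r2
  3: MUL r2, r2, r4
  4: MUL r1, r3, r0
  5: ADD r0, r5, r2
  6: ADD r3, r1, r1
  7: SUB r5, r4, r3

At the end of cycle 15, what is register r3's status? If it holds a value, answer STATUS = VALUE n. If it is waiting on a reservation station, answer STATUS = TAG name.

STATUS = VALUE 240

c1: issue ADD r5<-Add1 | r0:7,r1:9,r2:7,r3:5,r4:8,r5:Add1
c2: issue ADD r0<-Add2 | r0:Add2,r1:9,r2:7,r3:5,r4:8,r5:Add1
c3: CDB Add1=15; issue ADD r4<-Add1 | r0:Add2,r1:9,r2:7,r3:5,r4:Add1,r5:15
c4: issue MUL r2<-Mul1 | r0:Add2,r1:9,r2:Mul1,r3:5,r4:Add1,r5:15
c5: CDB Add1=15; issue MUL r1<-Mul2 | r0:Add2,r1:Mul2,r2:Mul1,r3:5,r4:15,r5:15
c6: CDB Add2=24; issue ADD r0<-Add1 | r0:Add1,r1:Mul2,r2:Mul1,r3:5,r4:15,r5:15
c7: issue ADD r3<-Add2 | r0:Add1,r1:Mul2,r2:Mul1,r3:Add2,r4:15,r5:15
c8: issue SUB r5<-Add3 | r0:Add1,r1:Mul2,r2:Mul1,r3:Add2,r4:15,r5:Add3
c9: - | r0:Add1,r1:Mul2,r2:Mul1,r3:Add2,r4:15,r5:Add3
c10: CDB Mul1=105 | r0:Add1,r1:Mul2,r2:105,r3:Add2,r4:15,r5:Add3
c11: CDB Mul2=120 | r0:Add1,r1:120,r2:105,r3:Add2,r4:15,r5:Add3
c12: CDB Add1=120 | r0:120,r1:120,r2:105,r3:Add2,r4:15,r5:Add3
c13: CDB Add2=240 | r0:120,r1:120,r2:105,r3:240,r4:15,r5:Add3
c14: - | r0:120,r1:120,r2:105,r3:240,r4:15,r5:Add3
c15: CDB Add3=-225 | r0:120,r1:120,r2:105,r3:240,r4:15,r5:-225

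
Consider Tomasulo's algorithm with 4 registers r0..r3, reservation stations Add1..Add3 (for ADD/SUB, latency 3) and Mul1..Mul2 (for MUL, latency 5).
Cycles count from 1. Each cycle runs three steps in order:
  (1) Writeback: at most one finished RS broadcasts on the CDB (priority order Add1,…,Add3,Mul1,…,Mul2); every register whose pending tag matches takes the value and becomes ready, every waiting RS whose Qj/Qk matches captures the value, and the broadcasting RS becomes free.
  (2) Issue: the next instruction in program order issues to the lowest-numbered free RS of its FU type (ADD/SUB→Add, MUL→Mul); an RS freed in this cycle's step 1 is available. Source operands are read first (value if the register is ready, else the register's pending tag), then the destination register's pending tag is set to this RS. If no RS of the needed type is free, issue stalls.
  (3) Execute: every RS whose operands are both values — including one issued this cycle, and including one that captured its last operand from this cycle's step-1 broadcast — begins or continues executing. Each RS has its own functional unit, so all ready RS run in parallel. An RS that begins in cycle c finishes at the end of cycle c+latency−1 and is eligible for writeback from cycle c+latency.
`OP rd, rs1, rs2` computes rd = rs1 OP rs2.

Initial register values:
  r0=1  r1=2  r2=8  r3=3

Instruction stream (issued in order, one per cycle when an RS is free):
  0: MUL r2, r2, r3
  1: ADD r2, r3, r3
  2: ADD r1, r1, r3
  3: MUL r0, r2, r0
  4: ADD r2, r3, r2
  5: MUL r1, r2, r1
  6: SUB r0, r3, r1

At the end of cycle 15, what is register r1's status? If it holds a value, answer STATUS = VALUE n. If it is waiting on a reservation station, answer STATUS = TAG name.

c1: issue MUL r2<-Mul1 | r0:1,r1:2,r2:Mul1,r3:3
c2: issue ADD r2<-Add1 | r0:1,r1:2,r2:Add1,r3:3
c3: issue ADD r1<-Add2 | r0:1,r1:Add2,r2:Add1,r3:3
c4: issue MUL r0<-Mul2 | r0:Mul2,r1:Add2,r2:Add1,r3:3
c5: CDB Add1=6; issue ADD r2<-Add1 | r0:Mul2,r1:Add2,r2:Add1,r3:3
c6: CDB Add2=5; stall | r0:Mul2,r1:5,r2:Add1,r3:3
c7: CDB Mul1=24; issue MUL r1<-Mul1 | r0:Mul2,r1:Mul1,r2:Add1,r3:3
c8: CDB Add1=9; issue SUB r0<-Add1 | r0:Add1,r1:Mul1,r2:9,r3:3
c9: - | r0:Add1,r1:Mul1,r2:9,r3:3
c10: CDB Mul2=6 | r0:Add1,r1:Mul1,r2:9,r3:3
c11: - | r0:Add1,r1:Mul1,r2:9,r3:3
c12: - | r0:Add1,r1:Mul1,r2:9,r3:3
c13: CDB Mul1=45 | r0:Add1,r1:45,r2:9,r3:3
c14: - | r0:Add1,r1:45,r2:9,r3:3
c15: - | r0:Add1,r1:45,r2:9,r3:3

STATUS = VALUE 45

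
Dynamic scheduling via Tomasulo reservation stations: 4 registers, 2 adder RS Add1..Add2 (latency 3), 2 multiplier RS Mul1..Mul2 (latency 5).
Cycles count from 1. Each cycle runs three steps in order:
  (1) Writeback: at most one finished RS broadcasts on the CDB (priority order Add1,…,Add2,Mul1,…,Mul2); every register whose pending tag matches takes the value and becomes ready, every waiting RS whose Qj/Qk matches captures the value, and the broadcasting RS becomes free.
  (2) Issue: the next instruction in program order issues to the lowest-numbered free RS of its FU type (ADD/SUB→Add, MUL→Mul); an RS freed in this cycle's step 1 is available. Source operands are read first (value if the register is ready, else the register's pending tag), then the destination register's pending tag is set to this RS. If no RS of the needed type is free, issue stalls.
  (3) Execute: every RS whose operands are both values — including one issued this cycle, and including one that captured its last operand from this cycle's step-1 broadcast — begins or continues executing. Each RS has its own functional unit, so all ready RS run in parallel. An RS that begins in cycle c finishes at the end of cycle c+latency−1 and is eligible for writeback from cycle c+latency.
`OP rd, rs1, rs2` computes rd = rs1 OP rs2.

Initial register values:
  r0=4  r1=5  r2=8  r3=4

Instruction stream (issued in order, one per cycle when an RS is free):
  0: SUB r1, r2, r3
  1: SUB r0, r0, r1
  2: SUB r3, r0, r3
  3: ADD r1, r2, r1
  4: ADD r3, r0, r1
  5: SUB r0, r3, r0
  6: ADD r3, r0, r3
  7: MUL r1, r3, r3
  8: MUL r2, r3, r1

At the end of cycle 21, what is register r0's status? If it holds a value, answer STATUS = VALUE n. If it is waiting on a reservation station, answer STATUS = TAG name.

  c1: issue SUB r1<-Add1  regs: r0:4,r1:Add1,r2:8,r3:4
  c2: issue SUB r0<-Add2  regs: r0:Add2,r1:Add1,r2:8,r3:4
  c3: stall  regs: r0:Add2,r1:Add1,r2:8,r3:4
  c4: CDB Add1=4; issue SUB r3<-Add1  regs: r0:Add2,r1:4,r2:8,r3:Add1
  c5: stall  regs: r0:Add2,r1:4,r2:8,r3:Add1
  c6: stall  regs: r0:Add2,r1:4,r2:8,r3:Add1
  c7: CDB Add2=0; issue ADD r1<-Add2  regs: r0:0,r1:Add2,r2:8,r3:Add1
  c8: stall  regs: r0:0,r1:Add2,r2:8,r3:Add1
  c9: stall  regs: r0:0,r1:Add2,r2:8,r3:Add1
  c10: CDB Add1=-4; issue ADD r3<-Add1  regs: r0:0,r1:Add2,r2:8,r3:Add1
  c11: CDB Add2=12; issue SUB r0<-Add2  regs: r0:Add2,r1:12,r2:8,r3:Add1
  c12: stall  regs: r0:Add2,r1:12,r2:8,r3:Add1
  c13: stall  regs: r0:Add2,r1:12,r2:8,r3:Add1
  c14: CDB Add1=12; issue ADD r3<-Add1  regs: r0:Add2,r1:12,r2:8,r3:Add1
  c15: issue MUL r1<-Mul1  regs: r0:Add2,r1:Mul1,r2:8,r3:Add1
  c16: issue MUL r2<-Mul2  regs: r0:Add2,r1:Mul1,r2:Mul2,r3:Add1
  c17: CDB Add2=12  regs: r0:12,r1:Mul1,r2:Mul2,r3:Add1
  c18: -  regs: r0:12,r1:Mul1,r2:Mul2,r3:Add1
  c19: -  regs: r0:12,r1:Mul1,r2:Mul2,r3:Add1
  c20: CDB Add1=24  regs: r0:12,r1:Mul1,r2:Mul2,r3:24
  c21: -  regs: r0:12,r1:Mul1,r2:Mul2,r3:24

STATUS = VALUE 12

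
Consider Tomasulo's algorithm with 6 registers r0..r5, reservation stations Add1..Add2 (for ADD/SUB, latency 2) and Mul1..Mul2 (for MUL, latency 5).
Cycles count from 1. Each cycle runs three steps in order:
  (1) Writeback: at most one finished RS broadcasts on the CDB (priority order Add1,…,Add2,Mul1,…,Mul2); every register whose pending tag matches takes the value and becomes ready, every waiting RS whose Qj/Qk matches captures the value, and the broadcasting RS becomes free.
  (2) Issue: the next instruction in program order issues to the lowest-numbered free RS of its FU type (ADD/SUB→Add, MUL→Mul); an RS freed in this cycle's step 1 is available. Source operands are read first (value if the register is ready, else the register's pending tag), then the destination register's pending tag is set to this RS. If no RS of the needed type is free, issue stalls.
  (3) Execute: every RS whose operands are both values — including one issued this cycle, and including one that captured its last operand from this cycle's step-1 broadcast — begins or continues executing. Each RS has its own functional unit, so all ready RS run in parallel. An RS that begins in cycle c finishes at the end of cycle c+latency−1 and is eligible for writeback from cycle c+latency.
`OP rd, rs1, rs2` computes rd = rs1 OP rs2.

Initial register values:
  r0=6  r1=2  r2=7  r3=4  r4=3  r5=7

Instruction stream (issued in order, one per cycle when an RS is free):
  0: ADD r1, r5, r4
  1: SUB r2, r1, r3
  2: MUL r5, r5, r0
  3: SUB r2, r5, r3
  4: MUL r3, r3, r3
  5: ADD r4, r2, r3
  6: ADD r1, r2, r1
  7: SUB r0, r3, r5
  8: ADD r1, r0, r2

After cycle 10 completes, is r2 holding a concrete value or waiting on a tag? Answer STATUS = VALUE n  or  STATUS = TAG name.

STATUS = VALUE 38

  c1: issue ADD r1<-Add1  regs: r0:6,r1:Add1,r2:7,r3:4,r4:3,r5:7
  c2: issue SUB r2<-Add2  regs: r0:6,r1:Add1,r2:Add2,r3:4,r4:3,r5:7
  c3: CDB Add1=10; issue MUL r5<-Mul1  regs: r0:6,r1:10,r2:Add2,r3:4,r4:3,r5:Mul1
  c4: issue SUB r2<-Add1  regs: r0:6,r1:10,r2:Add1,r3:4,r4:3,r5:Mul1
  c5: CDB Add2=6; issue MUL r3<-Mul2  regs: r0:6,r1:10,r2:Add1,r3:Mul2,r4:3,r5:Mul1
  c6: issue ADD r4<-Add2  regs: r0:6,r1:10,r2:Add1,r3:Mul2,r4:Add2,r5:Mul1
  c7: stall  regs: r0:6,r1:10,r2:Add1,r3:Mul2,r4:Add2,r5:Mul1
  c8: CDB Mul1=42; stall  regs: r0:6,r1:10,r2:Add1,r3:Mul2,r4:Add2,r5:42
  c9: stall  regs: r0:6,r1:10,r2:Add1,r3:Mul2,r4:Add2,r5:42
  c10: CDB Add1=38; issue ADD r1<-Add1  regs: r0:6,r1:Add1,r2:38,r3:Mul2,r4:Add2,r5:42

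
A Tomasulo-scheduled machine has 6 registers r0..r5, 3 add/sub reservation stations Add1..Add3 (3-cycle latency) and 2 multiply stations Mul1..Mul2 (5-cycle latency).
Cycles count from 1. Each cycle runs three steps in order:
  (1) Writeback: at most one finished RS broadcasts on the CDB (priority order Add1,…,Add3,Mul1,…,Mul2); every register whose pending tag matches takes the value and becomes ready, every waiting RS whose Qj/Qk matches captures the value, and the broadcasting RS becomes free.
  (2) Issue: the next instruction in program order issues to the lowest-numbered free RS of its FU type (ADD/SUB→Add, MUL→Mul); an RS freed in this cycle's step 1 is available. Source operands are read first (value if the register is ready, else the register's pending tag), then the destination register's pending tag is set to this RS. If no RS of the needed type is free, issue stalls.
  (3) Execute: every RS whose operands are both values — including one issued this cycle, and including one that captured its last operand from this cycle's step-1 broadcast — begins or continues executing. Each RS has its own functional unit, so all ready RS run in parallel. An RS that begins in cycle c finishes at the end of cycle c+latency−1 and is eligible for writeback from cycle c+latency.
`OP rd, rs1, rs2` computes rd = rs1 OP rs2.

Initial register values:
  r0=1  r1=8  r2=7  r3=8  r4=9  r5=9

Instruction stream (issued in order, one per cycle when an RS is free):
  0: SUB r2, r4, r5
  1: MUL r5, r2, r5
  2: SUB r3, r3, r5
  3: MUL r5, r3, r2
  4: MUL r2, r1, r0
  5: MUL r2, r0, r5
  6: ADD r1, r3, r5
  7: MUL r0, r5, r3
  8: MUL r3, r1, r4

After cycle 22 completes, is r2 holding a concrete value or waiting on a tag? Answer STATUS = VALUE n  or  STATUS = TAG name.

cycle 1: issue SUB r2<-Add1 // r0:1,r1:8,r2:Add1,r3:8,r4:9,r5:9
cycle 2: issue MUL r5<-Mul1 // r0:1,r1:8,r2:Add1,r3:8,r4:9,r5:Mul1
cycle 3: issue SUB r3<-Add2 // r0:1,r1:8,r2:Add1,r3:Add2,r4:9,r5:Mul1
cycle 4: CDB Add1=0; issue MUL r5<-Mul2 // r0:1,r1:8,r2:0,r3:Add2,r4:9,r5:Mul2
cycle 5: stall // r0:1,r1:8,r2:0,r3:Add2,r4:9,r5:Mul2
cycle 6: stall // r0:1,r1:8,r2:0,r3:Add2,r4:9,r5:Mul2
cycle 7: stall // r0:1,r1:8,r2:0,r3:Add2,r4:9,r5:Mul2
cycle 8: stall // r0:1,r1:8,r2:0,r3:Add2,r4:9,r5:Mul2
cycle 9: CDB Mul1=0; issue MUL r2<-Mul1 // r0:1,r1:8,r2:Mul1,r3:Add2,r4:9,r5:Mul2
cycle 10: stall // r0:1,r1:8,r2:Mul1,r3:Add2,r4:9,r5:Mul2
cycle 11: stall // r0:1,r1:8,r2:Mul1,r3:Add2,r4:9,r5:Mul2
cycle 12: CDB Add2=8; stall // r0:1,r1:8,r2:Mul1,r3:8,r4:9,r5:Mul2
cycle 13: stall // r0:1,r1:8,r2:Mul1,r3:8,r4:9,r5:Mul2
cycle 14: CDB Mul1=8; issue MUL r2<-Mul1 // r0:1,r1:8,r2:Mul1,r3:8,r4:9,r5:Mul2
cycle 15: issue ADD r1<-Add1 // r0:1,r1:Add1,r2:Mul1,r3:8,r4:9,r5:Mul2
cycle 16: stall // r0:1,r1:Add1,r2:Mul1,r3:8,r4:9,r5:Mul2
cycle 17: CDB Mul2=0; issue MUL r0<-Mul2 // r0:Mul2,r1:Add1,r2:Mul1,r3:8,r4:9,r5:0
cycle 18: stall // r0:Mul2,r1:Add1,r2:Mul1,r3:8,r4:9,r5:0
cycle 19: stall // r0:Mul2,r1:Add1,r2:Mul1,r3:8,r4:9,r5:0
cycle 20: CDB Add1=8; stall // r0:Mul2,r1:8,r2:Mul1,r3:8,r4:9,r5:0
cycle 21: stall // r0:Mul2,r1:8,r2:Mul1,r3:8,r4:9,r5:0
cycle 22: CDB Mul1=0; issue MUL r3<-Mul1 // r0:Mul2,r1:8,r2:0,r3:Mul1,r4:9,r5:0

STATUS = VALUE 0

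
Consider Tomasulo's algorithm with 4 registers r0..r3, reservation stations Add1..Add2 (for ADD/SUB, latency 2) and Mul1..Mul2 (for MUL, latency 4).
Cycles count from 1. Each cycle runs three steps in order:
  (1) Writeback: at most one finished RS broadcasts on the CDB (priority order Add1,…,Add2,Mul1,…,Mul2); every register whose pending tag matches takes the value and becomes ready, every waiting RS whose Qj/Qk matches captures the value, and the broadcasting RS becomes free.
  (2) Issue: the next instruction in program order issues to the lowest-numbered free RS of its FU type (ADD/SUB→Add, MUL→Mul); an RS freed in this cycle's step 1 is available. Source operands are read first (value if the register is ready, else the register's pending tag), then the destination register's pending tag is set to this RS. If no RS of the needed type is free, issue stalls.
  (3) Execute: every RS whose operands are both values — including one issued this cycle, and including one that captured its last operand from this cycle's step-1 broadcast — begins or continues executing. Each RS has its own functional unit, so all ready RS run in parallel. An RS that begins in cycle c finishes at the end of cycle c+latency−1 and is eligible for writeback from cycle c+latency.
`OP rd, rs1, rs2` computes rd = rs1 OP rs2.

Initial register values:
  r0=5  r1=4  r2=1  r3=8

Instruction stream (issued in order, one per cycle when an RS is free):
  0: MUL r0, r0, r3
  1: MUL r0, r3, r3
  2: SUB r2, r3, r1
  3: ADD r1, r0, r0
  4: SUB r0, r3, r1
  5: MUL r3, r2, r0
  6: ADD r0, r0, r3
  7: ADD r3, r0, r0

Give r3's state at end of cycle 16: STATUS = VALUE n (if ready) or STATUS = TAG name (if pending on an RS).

cycle 1: issue MUL r0<-Mul1 // r0:Mul1,r1:4,r2:1,r3:8
cycle 2: issue MUL r0<-Mul2 // r0:Mul2,r1:4,r2:1,r3:8
cycle 3: issue SUB r2<-Add1 // r0:Mul2,r1:4,r2:Add1,r3:8
cycle 4: issue ADD r1<-Add2 // r0:Mul2,r1:Add2,r2:Add1,r3:8
cycle 5: CDB Add1=4; issue SUB r0<-Add1 // r0:Add1,r1:Add2,r2:4,r3:8
cycle 6: CDB Mul1=40; issue MUL r3<-Mul1 // r0:Add1,r1:Add2,r2:4,r3:Mul1
cycle 7: CDB Mul2=64; stall // r0:Add1,r1:Add2,r2:4,r3:Mul1
cycle 8: stall // r0:Add1,r1:Add2,r2:4,r3:Mul1
cycle 9: CDB Add2=128; issue ADD r0<-Add2 // r0:Add2,r1:128,r2:4,r3:Mul1
cycle 10: stall // r0:Add2,r1:128,r2:4,r3:Mul1
cycle 11: CDB Add1=-120; issue ADD r3<-Add1 // r0:Add2,r1:128,r2:4,r3:Add1
cycle 12: - // r0:Add2,r1:128,r2:4,r3:Add1
cycle 13: - // r0:Add2,r1:128,r2:4,r3:Add1
cycle 14: - // r0:Add2,r1:128,r2:4,r3:Add1
cycle 15: CDB Mul1=-480 // r0:Add2,r1:128,r2:4,r3:Add1
cycle 16: - // r0:Add2,r1:128,r2:4,r3:Add1

STATUS = TAG Add1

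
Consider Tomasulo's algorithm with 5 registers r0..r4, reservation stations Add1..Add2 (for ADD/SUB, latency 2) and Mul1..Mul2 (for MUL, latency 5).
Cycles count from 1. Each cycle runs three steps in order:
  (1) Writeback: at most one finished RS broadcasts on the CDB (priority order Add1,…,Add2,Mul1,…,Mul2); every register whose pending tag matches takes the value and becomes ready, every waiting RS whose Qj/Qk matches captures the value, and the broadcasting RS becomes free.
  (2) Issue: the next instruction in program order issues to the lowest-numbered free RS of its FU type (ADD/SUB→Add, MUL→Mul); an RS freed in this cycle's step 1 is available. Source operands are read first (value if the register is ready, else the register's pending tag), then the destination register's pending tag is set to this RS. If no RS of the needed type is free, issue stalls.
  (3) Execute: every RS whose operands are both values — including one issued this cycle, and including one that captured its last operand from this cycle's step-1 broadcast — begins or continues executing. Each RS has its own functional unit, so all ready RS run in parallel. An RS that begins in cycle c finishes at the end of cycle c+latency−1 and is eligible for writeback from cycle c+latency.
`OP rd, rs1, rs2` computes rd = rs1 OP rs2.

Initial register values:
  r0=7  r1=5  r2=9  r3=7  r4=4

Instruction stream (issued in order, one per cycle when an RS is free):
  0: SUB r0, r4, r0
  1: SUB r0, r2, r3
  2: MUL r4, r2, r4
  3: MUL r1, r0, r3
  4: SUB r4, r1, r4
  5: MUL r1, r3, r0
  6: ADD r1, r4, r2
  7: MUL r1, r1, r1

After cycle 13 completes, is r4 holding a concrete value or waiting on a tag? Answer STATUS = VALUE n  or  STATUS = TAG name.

STATUS = VALUE -22

cycle 1: issue SUB r0<-Add1 // r0:Add1,r1:5,r2:9,r3:7,r4:4
cycle 2: issue SUB r0<-Add2 // r0:Add2,r1:5,r2:9,r3:7,r4:4
cycle 3: CDB Add1=-3; issue MUL r4<-Mul1 // r0:Add2,r1:5,r2:9,r3:7,r4:Mul1
cycle 4: CDB Add2=2; issue MUL r1<-Mul2 // r0:2,r1:Mul2,r2:9,r3:7,r4:Mul1
cycle 5: issue SUB r4<-Add1 // r0:2,r1:Mul2,r2:9,r3:7,r4:Add1
cycle 6: stall // r0:2,r1:Mul2,r2:9,r3:7,r4:Add1
cycle 7: stall // r0:2,r1:Mul2,r2:9,r3:7,r4:Add1
cycle 8: CDB Mul1=36; issue MUL r1<-Mul1 // r0:2,r1:Mul1,r2:9,r3:7,r4:Add1
cycle 9: CDB Mul2=14; issue ADD r1<-Add2 // r0:2,r1:Add2,r2:9,r3:7,r4:Add1
cycle 10: issue MUL r1<-Mul2 // r0:2,r1:Mul2,r2:9,r3:7,r4:Add1
cycle 11: CDB Add1=-22 // r0:2,r1:Mul2,r2:9,r3:7,r4:-22
cycle 12: - // r0:2,r1:Mul2,r2:9,r3:7,r4:-22
cycle 13: CDB Add2=-13 // r0:2,r1:Mul2,r2:9,r3:7,r4:-22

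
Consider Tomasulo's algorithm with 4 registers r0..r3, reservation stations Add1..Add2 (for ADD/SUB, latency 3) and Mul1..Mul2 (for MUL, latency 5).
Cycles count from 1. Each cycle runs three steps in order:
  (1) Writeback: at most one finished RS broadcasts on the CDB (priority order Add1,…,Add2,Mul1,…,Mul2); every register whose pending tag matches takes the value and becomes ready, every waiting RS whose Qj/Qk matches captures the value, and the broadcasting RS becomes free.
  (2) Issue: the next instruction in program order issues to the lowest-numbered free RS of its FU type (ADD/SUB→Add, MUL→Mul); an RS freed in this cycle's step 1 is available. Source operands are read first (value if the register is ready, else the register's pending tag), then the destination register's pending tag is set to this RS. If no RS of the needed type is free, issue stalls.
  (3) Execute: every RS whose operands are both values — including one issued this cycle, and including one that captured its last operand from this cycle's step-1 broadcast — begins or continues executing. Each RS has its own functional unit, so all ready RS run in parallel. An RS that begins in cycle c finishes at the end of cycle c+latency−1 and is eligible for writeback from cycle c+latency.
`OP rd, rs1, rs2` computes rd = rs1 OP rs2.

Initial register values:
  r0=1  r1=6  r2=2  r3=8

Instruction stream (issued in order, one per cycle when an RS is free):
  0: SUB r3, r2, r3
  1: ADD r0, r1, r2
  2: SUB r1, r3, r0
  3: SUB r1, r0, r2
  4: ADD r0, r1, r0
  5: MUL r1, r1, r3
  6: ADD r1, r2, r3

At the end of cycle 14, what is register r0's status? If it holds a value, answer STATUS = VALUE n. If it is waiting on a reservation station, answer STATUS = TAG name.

c1: issue SUB r3<-Add1 | r0:1,r1:6,r2:2,r3:Add1
c2: issue ADD r0<-Add2 | r0:Add2,r1:6,r2:2,r3:Add1
c3: stall | r0:Add2,r1:6,r2:2,r3:Add1
c4: CDB Add1=-6; issue SUB r1<-Add1 | r0:Add2,r1:Add1,r2:2,r3:-6
c5: CDB Add2=8; issue SUB r1<-Add2 | r0:8,r1:Add2,r2:2,r3:-6
c6: stall | r0:8,r1:Add2,r2:2,r3:-6
c7: stall | r0:8,r1:Add2,r2:2,r3:-6
c8: CDB Add1=-14; issue ADD r0<-Add1 | r0:Add1,r1:Add2,r2:2,r3:-6
c9: CDB Add2=6; issue MUL r1<-Mul1 | r0:Add1,r1:Mul1,r2:2,r3:-6
c10: issue ADD r1<-Add2 | r0:Add1,r1:Add2,r2:2,r3:-6
c11: - | r0:Add1,r1:Add2,r2:2,r3:-6
c12: CDB Add1=14 | r0:14,r1:Add2,r2:2,r3:-6
c13: CDB Add2=-4 | r0:14,r1:-4,r2:2,r3:-6
c14: CDB Mul1=-36 | r0:14,r1:-4,r2:2,r3:-6

STATUS = VALUE 14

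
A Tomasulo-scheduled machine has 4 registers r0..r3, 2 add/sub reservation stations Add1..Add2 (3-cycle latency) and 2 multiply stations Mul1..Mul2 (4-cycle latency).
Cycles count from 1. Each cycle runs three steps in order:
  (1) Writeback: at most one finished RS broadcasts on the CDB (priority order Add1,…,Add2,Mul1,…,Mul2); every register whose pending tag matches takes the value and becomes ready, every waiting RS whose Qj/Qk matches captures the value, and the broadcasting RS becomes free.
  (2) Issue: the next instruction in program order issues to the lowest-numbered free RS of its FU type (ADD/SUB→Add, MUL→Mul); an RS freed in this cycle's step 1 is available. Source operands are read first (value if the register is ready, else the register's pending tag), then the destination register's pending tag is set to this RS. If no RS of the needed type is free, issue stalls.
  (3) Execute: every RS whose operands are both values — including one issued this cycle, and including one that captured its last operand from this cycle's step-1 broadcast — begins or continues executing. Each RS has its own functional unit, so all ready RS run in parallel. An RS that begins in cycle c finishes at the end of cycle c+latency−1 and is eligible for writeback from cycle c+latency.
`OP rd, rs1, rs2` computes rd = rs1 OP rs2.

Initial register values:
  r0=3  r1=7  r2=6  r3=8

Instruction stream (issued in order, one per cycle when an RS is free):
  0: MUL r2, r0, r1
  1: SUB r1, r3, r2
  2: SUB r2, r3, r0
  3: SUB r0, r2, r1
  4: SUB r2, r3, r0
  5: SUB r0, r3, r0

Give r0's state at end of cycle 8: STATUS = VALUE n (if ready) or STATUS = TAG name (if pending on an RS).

c1: issue MUL r2<-Mul1 | r0:3,r1:7,r2:Mul1,r3:8
c2: issue SUB r1<-Add1 | r0:3,r1:Add1,r2:Mul1,r3:8
c3: issue SUB r2<-Add2 | r0:3,r1:Add1,r2:Add2,r3:8
c4: stall | r0:3,r1:Add1,r2:Add2,r3:8
c5: CDB Mul1=21; stall | r0:3,r1:Add1,r2:Add2,r3:8
c6: CDB Add2=5; issue SUB r0<-Add2 | r0:Add2,r1:Add1,r2:5,r3:8
c7: stall | r0:Add2,r1:Add1,r2:5,r3:8
c8: CDB Add1=-13; issue SUB r2<-Add1 | r0:Add2,r1:-13,r2:Add1,r3:8

STATUS = TAG Add2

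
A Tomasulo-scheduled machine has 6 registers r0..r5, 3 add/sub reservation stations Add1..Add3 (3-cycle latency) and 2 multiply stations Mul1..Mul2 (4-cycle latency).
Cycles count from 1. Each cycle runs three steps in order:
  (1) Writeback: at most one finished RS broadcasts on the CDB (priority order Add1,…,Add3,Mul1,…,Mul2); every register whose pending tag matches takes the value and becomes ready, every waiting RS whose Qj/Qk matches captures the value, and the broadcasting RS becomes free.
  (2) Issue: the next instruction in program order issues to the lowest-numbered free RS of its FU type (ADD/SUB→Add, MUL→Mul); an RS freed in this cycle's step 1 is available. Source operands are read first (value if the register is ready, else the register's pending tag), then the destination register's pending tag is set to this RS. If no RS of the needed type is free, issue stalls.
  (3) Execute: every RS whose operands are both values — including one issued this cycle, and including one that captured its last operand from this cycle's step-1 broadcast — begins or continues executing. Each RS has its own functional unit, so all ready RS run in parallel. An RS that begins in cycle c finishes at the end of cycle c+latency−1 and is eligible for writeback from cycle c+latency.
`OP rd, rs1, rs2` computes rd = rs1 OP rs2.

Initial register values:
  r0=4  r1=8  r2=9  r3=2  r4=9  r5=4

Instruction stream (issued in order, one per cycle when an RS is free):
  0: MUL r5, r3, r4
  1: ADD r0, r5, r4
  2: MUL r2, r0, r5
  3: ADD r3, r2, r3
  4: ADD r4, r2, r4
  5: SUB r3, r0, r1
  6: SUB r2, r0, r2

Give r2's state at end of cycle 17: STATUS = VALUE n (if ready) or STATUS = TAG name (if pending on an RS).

STATUS = VALUE -459

cycle 1: issue MUL r5<-Mul1 // r0:4,r1:8,r2:9,r3:2,r4:9,r5:Mul1
cycle 2: issue ADD r0<-Add1 // r0:Add1,r1:8,r2:9,r3:2,r4:9,r5:Mul1
cycle 3: issue MUL r2<-Mul2 // r0:Add1,r1:8,r2:Mul2,r3:2,r4:9,r5:Mul1
cycle 4: issue ADD r3<-Add2 // r0:Add1,r1:8,r2:Mul2,r3:Add2,r4:9,r5:Mul1
cycle 5: CDB Mul1=18; issue ADD r4<-Add3 // r0:Add1,r1:8,r2:Mul2,r3:Add2,r4:Add3,r5:18
cycle 6: stall // r0:Add1,r1:8,r2:Mul2,r3:Add2,r4:Add3,r5:18
cycle 7: stall // r0:Add1,r1:8,r2:Mul2,r3:Add2,r4:Add3,r5:18
cycle 8: CDB Add1=27; issue SUB r3<-Add1 // r0:27,r1:8,r2:Mul2,r3:Add1,r4:Add3,r5:18
cycle 9: stall // r0:27,r1:8,r2:Mul2,r3:Add1,r4:Add3,r5:18
cycle 10: stall // r0:27,r1:8,r2:Mul2,r3:Add1,r4:Add3,r5:18
cycle 11: CDB Add1=19; issue SUB r2<-Add1 // r0:27,r1:8,r2:Add1,r3:19,r4:Add3,r5:18
cycle 12: CDB Mul2=486 // r0:27,r1:8,r2:Add1,r3:19,r4:Add3,r5:18
cycle 13: - // r0:27,r1:8,r2:Add1,r3:19,r4:Add3,r5:18
cycle 14: - // r0:27,r1:8,r2:Add1,r3:19,r4:Add3,r5:18
cycle 15: CDB Add1=-459 // r0:27,r1:8,r2:-459,r3:19,r4:Add3,r5:18
cycle 16: CDB Add2=488 // r0:27,r1:8,r2:-459,r3:19,r4:Add3,r5:18
cycle 17: CDB Add3=495 // r0:27,r1:8,r2:-459,r3:19,r4:495,r5:18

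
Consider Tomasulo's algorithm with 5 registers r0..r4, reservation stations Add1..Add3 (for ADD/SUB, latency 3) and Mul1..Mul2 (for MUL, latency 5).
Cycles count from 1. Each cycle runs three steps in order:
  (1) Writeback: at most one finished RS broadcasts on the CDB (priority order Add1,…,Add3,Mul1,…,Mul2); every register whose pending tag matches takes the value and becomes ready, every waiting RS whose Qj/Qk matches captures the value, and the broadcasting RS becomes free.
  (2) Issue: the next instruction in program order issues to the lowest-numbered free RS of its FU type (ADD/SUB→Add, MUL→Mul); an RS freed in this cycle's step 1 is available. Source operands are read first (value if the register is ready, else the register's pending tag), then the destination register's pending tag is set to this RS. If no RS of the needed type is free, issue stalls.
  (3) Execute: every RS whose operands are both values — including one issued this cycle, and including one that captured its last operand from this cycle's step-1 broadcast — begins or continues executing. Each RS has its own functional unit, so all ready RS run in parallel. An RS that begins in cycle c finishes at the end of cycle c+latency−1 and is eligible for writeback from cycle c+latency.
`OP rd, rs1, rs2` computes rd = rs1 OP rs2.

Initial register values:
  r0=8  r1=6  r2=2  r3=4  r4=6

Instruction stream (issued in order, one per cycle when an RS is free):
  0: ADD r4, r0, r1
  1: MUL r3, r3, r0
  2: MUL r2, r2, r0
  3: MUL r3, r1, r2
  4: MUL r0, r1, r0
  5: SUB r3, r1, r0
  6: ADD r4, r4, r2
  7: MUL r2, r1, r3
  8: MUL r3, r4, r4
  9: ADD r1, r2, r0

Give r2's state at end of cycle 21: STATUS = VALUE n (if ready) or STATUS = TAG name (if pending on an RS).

STATUS = TAG Mul1

c1: issue ADD r4<-Add1 | r0:8,r1:6,r2:2,r3:4,r4:Add1
c2: issue MUL r3<-Mul1 | r0:8,r1:6,r2:2,r3:Mul1,r4:Add1
c3: issue MUL r2<-Mul2 | r0:8,r1:6,r2:Mul2,r3:Mul1,r4:Add1
c4: CDB Add1=14; stall | r0:8,r1:6,r2:Mul2,r3:Mul1,r4:14
c5: stall | r0:8,r1:6,r2:Mul2,r3:Mul1,r4:14
c6: stall | r0:8,r1:6,r2:Mul2,r3:Mul1,r4:14
c7: CDB Mul1=32; issue MUL r3<-Mul1 | r0:8,r1:6,r2:Mul2,r3:Mul1,r4:14
c8: CDB Mul2=16; issue MUL r0<-Mul2 | r0:Mul2,r1:6,r2:16,r3:Mul1,r4:14
c9: issue SUB r3<-Add1 | r0:Mul2,r1:6,r2:16,r3:Add1,r4:14
c10: issue ADD r4<-Add2 | r0:Mul2,r1:6,r2:16,r3:Add1,r4:Add2
c11: stall | r0:Mul2,r1:6,r2:16,r3:Add1,r4:Add2
c12: stall | r0:Mul2,r1:6,r2:16,r3:Add1,r4:Add2
c13: CDB Add2=30; stall | r0:Mul2,r1:6,r2:16,r3:Add1,r4:30
c14: CDB Mul1=96; issue MUL r2<-Mul1 | r0:Mul2,r1:6,r2:Mul1,r3:Add1,r4:30
c15: CDB Mul2=48; issue MUL r3<-Mul2 | r0:48,r1:6,r2:Mul1,r3:Mul2,r4:30
c16: issue ADD r1<-Add2 | r0:48,r1:Add2,r2:Mul1,r3:Mul2,r4:30
c17: - | r0:48,r1:Add2,r2:Mul1,r3:Mul2,r4:30
c18: CDB Add1=-42 | r0:48,r1:Add2,r2:Mul1,r3:Mul2,r4:30
c19: - | r0:48,r1:Add2,r2:Mul1,r3:Mul2,r4:30
c20: CDB Mul2=900 | r0:48,r1:Add2,r2:Mul1,r3:900,r4:30
c21: - | r0:48,r1:Add2,r2:Mul1,r3:900,r4:30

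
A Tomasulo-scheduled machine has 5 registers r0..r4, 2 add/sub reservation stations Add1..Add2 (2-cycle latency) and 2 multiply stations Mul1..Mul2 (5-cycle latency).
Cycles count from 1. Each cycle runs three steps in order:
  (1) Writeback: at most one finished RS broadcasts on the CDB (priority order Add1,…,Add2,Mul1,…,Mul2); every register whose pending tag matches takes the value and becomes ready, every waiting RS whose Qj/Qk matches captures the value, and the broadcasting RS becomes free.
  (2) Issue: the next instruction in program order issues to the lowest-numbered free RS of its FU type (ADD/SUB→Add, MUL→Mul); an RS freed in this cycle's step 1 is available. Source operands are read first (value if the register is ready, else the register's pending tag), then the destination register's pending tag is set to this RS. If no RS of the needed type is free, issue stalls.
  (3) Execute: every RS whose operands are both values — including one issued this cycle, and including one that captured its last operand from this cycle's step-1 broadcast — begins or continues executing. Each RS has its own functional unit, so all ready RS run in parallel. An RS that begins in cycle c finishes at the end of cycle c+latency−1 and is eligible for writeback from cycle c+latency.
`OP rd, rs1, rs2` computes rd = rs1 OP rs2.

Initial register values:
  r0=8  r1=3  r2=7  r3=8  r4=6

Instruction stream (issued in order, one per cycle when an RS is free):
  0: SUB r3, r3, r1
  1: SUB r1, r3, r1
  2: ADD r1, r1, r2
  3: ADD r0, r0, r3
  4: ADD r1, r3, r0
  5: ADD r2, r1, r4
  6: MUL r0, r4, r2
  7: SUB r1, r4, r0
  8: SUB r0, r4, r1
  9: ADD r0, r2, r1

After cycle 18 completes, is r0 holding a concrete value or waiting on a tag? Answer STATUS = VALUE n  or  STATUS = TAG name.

c1: issue SUB r3<-Add1 | r0:8,r1:3,r2:7,r3:Add1,r4:6
c2: issue SUB r1<-Add2 | r0:8,r1:Add2,r2:7,r3:Add1,r4:6
c3: CDB Add1=5; issue ADD r1<-Add1 | r0:8,r1:Add1,r2:7,r3:5,r4:6
c4: stall | r0:8,r1:Add1,r2:7,r3:5,r4:6
c5: CDB Add2=2; issue ADD r0<-Add2 | r0:Add2,r1:Add1,r2:7,r3:5,r4:6
c6: stall | r0:Add2,r1:Add1,r2:7,r3:5,r4:6
c7: CDB Add1=9; issue ADD r1<-Add1 | r0:Add2,r1:Add1,r2:7,r3:5,r4:6
c8: CDB Add2=13; issue ADD r2<-Add2 | r0:13,r1:Add1,r2:Add2,r3:5,r4:6
c9: issue MUL r0<-Mul1 | r0:Mul1,r1:Add1,r2:Add2,r3:5,r4:6
c10: CDB Add1=18; issue SUB r1<-Add1 | r0:Mul1,r1:Add1,r2:Add2,r3:5,r4:6
c11: stall | r0:Mul1,r1:Add1,r2:Add2,r3:5,r4:6
c12: CDB Add2=24; issue SUB r0<-Add2 | r0:Add2,r1:Add1,r2:24,r3:5,r4:6
c13: stall | r0:Add2,r1:Add1,r2:24,r3:5,r4:6
c14: stall | r0:Add2,r1:Add1,r2:24,r3:5,r4:6
c15: stall | r0:Add2,r1:Add1,r2:24,r3:5,r4:6
c16: stall | r0:Add2,r1:Add1,r2:24,r3:5,r4:6
c17: CDB Mul1=144; stall | r0:Add2,r1:Add1,r2:24,r3:5,r4:6
c18: stall | r0:Add2,r1:Add1,r2:24,r3:5,r4:6

STATUS = TAG Add2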